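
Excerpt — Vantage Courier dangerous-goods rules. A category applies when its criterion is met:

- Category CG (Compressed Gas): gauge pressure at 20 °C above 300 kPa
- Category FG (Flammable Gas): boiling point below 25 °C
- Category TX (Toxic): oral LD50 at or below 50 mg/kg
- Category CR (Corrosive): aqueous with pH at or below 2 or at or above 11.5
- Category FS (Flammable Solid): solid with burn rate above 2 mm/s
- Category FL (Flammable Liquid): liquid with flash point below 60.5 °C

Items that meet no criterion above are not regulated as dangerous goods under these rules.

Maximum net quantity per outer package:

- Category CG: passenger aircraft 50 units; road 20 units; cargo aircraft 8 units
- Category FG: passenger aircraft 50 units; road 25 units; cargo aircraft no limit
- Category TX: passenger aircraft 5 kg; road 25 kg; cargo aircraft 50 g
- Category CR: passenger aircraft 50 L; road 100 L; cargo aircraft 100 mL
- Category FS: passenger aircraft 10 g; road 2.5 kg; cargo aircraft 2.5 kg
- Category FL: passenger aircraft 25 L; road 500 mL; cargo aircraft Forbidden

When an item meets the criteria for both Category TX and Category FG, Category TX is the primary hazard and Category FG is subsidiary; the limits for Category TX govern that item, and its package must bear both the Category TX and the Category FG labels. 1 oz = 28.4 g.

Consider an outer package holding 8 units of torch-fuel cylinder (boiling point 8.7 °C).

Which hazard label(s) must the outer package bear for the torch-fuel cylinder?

Boiling point 8.7 °C meets the Category FG criterion (Flammable Gas), so the torch-fuel cylinder is Category FG.
Only the Category FG label is required.

Category FG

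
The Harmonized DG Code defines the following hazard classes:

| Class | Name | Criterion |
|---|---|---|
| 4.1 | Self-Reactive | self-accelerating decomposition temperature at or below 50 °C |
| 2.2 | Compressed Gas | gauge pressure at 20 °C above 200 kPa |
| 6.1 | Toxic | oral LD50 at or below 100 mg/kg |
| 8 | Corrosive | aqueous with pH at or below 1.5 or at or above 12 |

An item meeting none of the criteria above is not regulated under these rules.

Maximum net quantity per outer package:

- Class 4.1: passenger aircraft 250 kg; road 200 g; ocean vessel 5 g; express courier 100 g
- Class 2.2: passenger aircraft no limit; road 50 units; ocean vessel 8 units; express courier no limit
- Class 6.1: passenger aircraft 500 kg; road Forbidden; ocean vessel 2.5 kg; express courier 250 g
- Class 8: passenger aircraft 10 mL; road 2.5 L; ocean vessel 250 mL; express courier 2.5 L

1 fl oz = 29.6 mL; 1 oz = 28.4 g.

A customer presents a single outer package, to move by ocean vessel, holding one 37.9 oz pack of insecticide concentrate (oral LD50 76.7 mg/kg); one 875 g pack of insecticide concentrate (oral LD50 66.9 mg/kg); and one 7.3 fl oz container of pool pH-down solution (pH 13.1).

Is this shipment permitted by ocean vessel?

Yes

Oral LD50 76.7 mg/kg meets the Class 6.1 criterion (Toxic), so the insecticide concentrate is Class 6.1.
Insecticide concentrate: oral LD50 66.9 mg/kg ≤ 100 mg/kg → Class 6.1 (Toxic).
The pool pH-down solution has pH 13.1, which is ≥ 12, so it is Class 8 (Corrosive).
Total Class 6.1: (one 37.9 oz pack = 1076.36 g) + 875 g = 1951.36 g.
1951.36 g ≤ 2.5 kg (ocean vessel limit, Class 6.1) — within limit.
Class 8 quantity: one 7.3 fl oz container = 216.08 mL.
216.08 mL is within the ocean vessel limit of 250 mL for Class 8.
Every hazard class is within its ocean vessel limit and no segregation rule is violated.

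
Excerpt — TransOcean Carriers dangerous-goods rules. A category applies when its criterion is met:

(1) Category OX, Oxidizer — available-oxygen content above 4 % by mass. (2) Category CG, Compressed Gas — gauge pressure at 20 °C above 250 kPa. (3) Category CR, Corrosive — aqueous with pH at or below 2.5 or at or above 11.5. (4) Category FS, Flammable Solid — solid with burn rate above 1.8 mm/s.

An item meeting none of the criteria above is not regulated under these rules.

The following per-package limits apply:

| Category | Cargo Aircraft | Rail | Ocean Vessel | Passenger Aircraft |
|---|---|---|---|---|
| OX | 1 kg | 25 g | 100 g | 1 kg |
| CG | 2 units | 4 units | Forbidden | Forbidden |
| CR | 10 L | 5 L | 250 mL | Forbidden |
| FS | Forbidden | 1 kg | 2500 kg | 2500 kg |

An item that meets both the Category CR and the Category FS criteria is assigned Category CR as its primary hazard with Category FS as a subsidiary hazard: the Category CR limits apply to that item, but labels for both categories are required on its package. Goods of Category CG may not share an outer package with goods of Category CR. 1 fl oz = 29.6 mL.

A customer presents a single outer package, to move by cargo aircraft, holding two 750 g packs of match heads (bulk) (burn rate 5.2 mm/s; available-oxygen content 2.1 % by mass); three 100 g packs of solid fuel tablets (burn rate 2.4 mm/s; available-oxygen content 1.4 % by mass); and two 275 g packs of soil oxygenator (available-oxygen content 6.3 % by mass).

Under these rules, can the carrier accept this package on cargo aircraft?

Match heads (bulk): burn rate 5.2 mm/s > 1.8 mm/s → Category FS (Flammable Solid).
The solid fuel tablets have burn rate 2.4 mm/s, which is > 1.8 mm/s, so they are Category FS (Flammable Solid).
With available-oxygen content 6.3 % by mass (> 4 % by mass), the soil oxygenator falls in Category OX.
Total Category FS: (two 750 g packs = 1.5 kg) + (three 100 g packs = 300 g) = 1.8 kg.
Category FS is Forbidden by cargo aircraft.
Category OX quantity: two 275 g packs = 550 g.
550 g ≤ 1 kg (cargo aircraft limit, Category OX) — within limit.
The segregation rule (Category CG with Category CR) does not apply to Category FS with Category OX.

No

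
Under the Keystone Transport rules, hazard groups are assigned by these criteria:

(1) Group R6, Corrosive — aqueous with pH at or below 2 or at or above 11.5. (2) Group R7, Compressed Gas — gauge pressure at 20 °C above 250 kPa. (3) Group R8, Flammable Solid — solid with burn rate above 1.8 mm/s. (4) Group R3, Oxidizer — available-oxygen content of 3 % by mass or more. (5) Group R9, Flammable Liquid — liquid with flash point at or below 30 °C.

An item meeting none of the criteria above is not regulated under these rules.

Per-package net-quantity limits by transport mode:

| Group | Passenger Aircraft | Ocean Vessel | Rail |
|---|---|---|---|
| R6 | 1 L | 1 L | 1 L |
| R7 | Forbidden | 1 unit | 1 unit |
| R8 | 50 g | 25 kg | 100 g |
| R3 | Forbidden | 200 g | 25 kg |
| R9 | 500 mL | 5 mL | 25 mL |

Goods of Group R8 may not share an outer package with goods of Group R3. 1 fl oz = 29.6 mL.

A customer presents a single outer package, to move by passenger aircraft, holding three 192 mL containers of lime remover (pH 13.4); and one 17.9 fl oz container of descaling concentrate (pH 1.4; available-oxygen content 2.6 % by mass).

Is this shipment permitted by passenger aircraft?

With pH 13.4 (≥ 11.5), the lime remover falls in Group R6.
With pH 1.4 (≤ 2), the descaling concentrate falls in Group R6.
Group R6 net quantity: (three 192 mL containers = 576 mL) + (one 17.9 fl oz container = 529.84 mL) = 1105.84 mL.
1105.84 mL exceeds the passenger aircraft limit of 1 L for Group R6.

No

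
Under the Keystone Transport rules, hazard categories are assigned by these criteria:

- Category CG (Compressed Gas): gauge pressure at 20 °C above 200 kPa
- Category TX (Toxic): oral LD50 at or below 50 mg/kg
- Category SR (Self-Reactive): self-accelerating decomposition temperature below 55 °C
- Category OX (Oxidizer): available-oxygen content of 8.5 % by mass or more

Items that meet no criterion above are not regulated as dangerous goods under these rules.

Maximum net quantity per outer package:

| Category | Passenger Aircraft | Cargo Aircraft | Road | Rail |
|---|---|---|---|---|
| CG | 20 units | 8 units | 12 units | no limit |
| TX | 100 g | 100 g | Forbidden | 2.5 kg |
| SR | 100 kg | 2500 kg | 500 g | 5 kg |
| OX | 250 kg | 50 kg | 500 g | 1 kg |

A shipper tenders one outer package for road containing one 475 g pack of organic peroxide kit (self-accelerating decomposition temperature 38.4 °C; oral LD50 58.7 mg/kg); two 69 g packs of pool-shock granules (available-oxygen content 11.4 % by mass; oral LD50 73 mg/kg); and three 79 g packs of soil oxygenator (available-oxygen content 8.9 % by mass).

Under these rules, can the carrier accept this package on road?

With self-accelerating decomposition temperature 38.4 °C (< 55 °C), the organic peroxide kit falls in Category SR.
Pool-shock granules: available-oxygen content 11.4 % by mass ≥ 8.5 % by mass → Category OX (Oxidizer).
The soil oxygenator has available-oxygen content 8.9 % by mass, which is ≥ 8.5 % by mass, so it is Category OX (Oxidizer).
Category SR quantity: 475 g.
475 g is within the road limit of 500 g for Category SR.
Total Category OX: (two 69 g packs = 138 g) + (three 79 g packs = 237 g) = 375 g.
375 g ≤ 500 g (road limit, Category OX) — within limit.
Every hazard category is within its road limit and no segregation rule is violated.

Yes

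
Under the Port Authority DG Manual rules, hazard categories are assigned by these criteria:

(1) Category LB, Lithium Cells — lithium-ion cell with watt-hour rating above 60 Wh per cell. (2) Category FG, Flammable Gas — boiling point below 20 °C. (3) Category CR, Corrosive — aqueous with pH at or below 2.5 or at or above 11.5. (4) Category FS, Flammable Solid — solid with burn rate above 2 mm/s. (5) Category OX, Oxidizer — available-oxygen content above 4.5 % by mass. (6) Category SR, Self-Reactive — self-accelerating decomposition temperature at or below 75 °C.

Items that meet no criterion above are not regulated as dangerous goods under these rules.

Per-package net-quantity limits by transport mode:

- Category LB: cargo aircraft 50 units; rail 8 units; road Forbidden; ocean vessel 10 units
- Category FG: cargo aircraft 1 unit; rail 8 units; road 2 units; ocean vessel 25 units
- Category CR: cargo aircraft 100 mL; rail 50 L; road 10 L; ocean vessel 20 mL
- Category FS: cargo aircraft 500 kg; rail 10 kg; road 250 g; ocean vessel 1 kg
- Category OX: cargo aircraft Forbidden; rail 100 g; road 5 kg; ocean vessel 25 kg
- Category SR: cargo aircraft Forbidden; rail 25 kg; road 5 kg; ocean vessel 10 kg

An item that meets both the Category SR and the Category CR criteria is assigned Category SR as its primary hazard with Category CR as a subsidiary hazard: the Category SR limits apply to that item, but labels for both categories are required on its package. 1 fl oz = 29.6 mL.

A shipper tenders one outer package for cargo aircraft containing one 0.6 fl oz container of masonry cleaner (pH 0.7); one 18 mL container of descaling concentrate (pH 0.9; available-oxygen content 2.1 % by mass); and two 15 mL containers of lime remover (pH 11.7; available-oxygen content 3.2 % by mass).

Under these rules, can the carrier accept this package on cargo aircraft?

Yes

The masonry cleaner has pH 0.7, which is ≤ 2.5, so it is Category CR (Corrosive).
pH 0.9 meets the Category CR criterion (Corrosive), so the descaling concentrate is Category CR.
Lime remover: pH 11.7 ≥ 11.5 → Category CR (Corrosive).
Category CR net quantity: (one 0.6 fl oz container = 17.76 mL) + 18 mL + (two 15 mL containers = 30 mL) = 65.76 mL.
65.76 mL is within the cargo aircraft limit of 100 mL for Category CR.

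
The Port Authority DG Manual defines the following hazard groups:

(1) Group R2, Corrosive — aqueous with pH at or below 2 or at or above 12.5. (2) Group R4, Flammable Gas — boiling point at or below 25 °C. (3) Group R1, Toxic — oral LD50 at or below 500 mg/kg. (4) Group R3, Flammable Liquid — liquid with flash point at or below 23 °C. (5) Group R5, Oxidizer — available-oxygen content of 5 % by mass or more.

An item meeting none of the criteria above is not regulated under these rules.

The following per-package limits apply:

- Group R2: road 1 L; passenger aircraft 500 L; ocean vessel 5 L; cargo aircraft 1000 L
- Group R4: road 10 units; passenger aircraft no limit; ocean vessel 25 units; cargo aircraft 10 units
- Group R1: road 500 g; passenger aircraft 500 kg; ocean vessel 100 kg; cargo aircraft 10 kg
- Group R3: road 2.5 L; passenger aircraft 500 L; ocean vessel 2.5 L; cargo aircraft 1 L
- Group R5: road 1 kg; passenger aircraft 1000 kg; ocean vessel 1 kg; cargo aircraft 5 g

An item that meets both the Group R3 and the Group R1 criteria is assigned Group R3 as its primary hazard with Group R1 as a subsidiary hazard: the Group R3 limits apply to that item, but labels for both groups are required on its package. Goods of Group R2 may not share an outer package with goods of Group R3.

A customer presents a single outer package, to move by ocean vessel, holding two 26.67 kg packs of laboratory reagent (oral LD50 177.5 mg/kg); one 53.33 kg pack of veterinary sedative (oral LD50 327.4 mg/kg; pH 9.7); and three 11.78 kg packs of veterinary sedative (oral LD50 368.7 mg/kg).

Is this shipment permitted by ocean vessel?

With oral LD50 177.5 mg/kg (≤ 500 mg/kg), the laboratory reagent falls in Group R1.
With oral LD50 327.4 mg/kg (≤ 500 mg/kg), the veterinary sedative falls in Group R1.
With oral LD50 368.7 mg/kg (≤ 500 mg/kg), the veterinary sedative falls in Group R1.
Total Group R1: (two 26.67 kg packs = 53.34 kg) + 53.33 kg + (three 11.78 kg packs = 35.34 kg) = 142.01 kg.
142.01 kg > 100 kg (ocean vessel limit, Group R1) — over the limit.

No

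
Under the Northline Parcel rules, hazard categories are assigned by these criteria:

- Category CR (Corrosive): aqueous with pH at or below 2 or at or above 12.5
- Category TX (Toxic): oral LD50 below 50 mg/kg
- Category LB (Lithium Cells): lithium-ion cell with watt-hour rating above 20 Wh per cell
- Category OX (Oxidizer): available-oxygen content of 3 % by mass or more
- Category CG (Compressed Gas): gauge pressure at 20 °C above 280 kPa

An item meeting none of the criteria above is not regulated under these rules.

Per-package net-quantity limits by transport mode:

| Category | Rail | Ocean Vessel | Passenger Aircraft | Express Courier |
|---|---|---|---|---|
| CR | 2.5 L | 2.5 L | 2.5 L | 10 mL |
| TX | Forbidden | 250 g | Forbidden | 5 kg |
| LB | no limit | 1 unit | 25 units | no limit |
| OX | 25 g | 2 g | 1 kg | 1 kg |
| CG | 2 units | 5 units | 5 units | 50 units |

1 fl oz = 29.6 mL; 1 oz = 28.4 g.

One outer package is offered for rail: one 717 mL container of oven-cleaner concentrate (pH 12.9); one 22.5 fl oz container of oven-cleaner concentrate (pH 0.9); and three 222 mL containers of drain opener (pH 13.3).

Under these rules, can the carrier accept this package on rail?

The oven-cleaner concentrate has pH 12.9, which is ≥ 12.5, so it is Category CR (Corrosive).
With pH 0.9 (≤ 2), the oven-cleaner concentrate falls in Category CR.
pH 13.3 meets the Category CR criterion (Corrosive), so the drain opener is Category CR.
Category CR net quantity: 717 mL + (one 22.5 fl oz container = 666 mL) + (three 222 mL containers = 666 mL) = 2.049 L.
That is within the Category CR rail limit of 2.5 L.

Yes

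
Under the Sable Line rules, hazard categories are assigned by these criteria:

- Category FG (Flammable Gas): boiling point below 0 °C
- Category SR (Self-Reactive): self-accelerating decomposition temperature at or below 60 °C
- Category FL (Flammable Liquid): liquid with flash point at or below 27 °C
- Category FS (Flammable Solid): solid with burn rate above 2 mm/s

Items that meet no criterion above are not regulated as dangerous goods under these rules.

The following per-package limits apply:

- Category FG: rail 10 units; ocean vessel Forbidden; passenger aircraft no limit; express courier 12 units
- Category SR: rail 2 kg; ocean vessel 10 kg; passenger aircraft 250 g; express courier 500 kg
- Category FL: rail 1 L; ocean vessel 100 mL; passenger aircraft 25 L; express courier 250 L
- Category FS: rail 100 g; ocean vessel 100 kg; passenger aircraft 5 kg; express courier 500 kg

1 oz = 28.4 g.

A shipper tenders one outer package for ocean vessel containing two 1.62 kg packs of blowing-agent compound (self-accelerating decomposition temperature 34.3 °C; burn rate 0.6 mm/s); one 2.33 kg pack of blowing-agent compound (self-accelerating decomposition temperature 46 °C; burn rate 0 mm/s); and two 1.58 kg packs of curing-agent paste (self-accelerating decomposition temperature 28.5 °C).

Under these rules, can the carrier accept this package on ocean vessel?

Yes

Self-accelerating decomposition temperature 34.3 °C meets the Category SR criterion (Self-Reactive), so the blowing-agent compound is Category SR.
With self-accelerating decomposition temperature 46 °C (≤ 60 °C), the blowing-agent compound falls in Category SR.
Self-accelerating decomposition temperature 28.5 °C meets the Category SR criterion (Self-Reactive), so the curing-agent paste is Category SR.
Total Category SR: (two 1.62 kg packs = 3.24 kg) + 2.33 kg + (two 1.58 kg packs = 3.16 kg) = 8.73 kg.
That is within the Category SR ocean vessel limit of 10 kg.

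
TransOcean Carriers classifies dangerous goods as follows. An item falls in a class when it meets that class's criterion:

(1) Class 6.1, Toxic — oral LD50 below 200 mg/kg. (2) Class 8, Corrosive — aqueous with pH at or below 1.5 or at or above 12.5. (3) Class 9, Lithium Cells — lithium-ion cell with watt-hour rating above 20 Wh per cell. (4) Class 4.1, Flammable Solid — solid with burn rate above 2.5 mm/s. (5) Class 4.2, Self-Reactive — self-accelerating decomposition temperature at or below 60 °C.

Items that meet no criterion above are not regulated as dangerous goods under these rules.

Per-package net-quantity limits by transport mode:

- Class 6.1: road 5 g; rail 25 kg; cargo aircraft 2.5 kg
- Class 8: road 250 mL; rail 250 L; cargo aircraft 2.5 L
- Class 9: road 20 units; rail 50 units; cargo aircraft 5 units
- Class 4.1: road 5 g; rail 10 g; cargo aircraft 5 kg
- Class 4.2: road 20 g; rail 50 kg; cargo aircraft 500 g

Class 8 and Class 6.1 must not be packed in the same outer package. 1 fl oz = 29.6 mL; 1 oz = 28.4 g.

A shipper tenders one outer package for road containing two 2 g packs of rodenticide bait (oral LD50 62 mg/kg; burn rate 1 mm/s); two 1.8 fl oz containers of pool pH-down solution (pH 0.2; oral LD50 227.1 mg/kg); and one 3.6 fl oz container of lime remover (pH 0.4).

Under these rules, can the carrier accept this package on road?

No

Rodenticide bait: oral LD50 62 mg/kg < 200 mg/kg → Class 6.1 (Toxic).
The pool pH-down solution has pH 0.2, which is ≤ 1.5, so it is Class 8 (Corrosive).
With pH 0.4 (≤ 1.5), the lime remover falls in Class 8.
Total Class 8: (two 1.8 fl oz containers = 106.56 mL) + (one 3.6 fl oz container = 106.56 mL) = 213.12 mL.
That is within the Class 8 road limit of 250 mL.
Class 6.1 quantity: two 2 g packs = 4 g.
4 g ≤ 5 g (road limit, Class 6.1) — within limit.
Class 8 and Class 6.1 may not share an outer package.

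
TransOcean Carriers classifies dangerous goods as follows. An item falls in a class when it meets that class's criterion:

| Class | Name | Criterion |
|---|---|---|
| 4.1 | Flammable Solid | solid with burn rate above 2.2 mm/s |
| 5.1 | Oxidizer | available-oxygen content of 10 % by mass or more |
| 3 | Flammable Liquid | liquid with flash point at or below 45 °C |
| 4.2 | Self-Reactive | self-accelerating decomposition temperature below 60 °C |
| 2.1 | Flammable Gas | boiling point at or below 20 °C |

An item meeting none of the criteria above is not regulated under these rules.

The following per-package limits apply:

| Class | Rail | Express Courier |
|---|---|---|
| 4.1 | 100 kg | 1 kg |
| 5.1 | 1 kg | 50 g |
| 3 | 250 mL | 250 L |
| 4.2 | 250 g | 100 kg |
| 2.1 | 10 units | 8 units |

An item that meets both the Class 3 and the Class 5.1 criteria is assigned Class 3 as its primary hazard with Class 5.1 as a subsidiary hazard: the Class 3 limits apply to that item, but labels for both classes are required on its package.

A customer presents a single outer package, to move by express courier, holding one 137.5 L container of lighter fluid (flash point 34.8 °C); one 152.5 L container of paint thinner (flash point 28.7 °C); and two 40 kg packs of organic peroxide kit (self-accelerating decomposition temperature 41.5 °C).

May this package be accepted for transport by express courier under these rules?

No

Flash point 34.8 °C meets the Class 3 criterion (Flammable Liquid), so the lighter fluid is Class 3.
Paint thinner: flash point 28.7 °C ≤ 45 °C → Class 3 (Flammable Liquid).
Self-accelerating decomposition temperature 41.5 °C meets the Class 4.2 criterion (Self-Reactive), so the organic peroxide kit is Class 4.2.
Class 3 net quantity: 137.5 L + 152.5 L = 290 L.
290 L > 250 L (express courier limit, Class 3) — over the limit.
Class 4.2 quantity: two 40 kg packs = 80 kg.
80 kg is within the express courier limit of 100 kg for Class 4.2.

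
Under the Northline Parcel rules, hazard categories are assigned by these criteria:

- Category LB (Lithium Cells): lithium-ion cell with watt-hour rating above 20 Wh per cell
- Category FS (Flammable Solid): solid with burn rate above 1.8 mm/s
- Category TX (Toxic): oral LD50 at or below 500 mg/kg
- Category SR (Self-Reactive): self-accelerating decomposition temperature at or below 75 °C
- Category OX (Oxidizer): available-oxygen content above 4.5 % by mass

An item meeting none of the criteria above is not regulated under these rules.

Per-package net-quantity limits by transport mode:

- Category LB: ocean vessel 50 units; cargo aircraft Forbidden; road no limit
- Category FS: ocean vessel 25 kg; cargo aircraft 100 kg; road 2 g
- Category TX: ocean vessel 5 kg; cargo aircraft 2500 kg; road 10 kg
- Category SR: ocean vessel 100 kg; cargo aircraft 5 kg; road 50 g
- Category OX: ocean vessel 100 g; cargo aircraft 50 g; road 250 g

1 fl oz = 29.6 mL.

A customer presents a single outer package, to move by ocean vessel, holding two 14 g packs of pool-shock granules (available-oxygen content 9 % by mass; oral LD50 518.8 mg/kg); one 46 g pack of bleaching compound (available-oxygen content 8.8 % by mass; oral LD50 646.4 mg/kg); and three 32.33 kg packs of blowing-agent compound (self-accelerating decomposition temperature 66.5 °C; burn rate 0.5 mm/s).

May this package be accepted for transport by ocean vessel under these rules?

Yes

With available-oxygen content 9 % by mass (> 4.5 % by mass), the pool-shock granules fall in Category OX.
With available-oxygen content 8.8 % by mass (> 4.5 % by mass), the bleaching compound falls in Category OX.
The blowing-agent compound has self-accelerating decomposition temperature 66.5 °C, which is ≤ 75 °C, so it is Category SR (Self-Reactive).
Category SR quantity: three 32.33 kg packs = 96.99 kg.
96.99 kg ≤ 100 kg (ocean vessel limit, Category SR) — within limit.
Total Category OX: (two 14 g packs = 28 g) + 46 g = 74 g.
74 g ≤ 100 g (ocean vessel limit, Category OX) — within limit.
Every hazard category is within its ocean vessel limit and no segregation rule is violated.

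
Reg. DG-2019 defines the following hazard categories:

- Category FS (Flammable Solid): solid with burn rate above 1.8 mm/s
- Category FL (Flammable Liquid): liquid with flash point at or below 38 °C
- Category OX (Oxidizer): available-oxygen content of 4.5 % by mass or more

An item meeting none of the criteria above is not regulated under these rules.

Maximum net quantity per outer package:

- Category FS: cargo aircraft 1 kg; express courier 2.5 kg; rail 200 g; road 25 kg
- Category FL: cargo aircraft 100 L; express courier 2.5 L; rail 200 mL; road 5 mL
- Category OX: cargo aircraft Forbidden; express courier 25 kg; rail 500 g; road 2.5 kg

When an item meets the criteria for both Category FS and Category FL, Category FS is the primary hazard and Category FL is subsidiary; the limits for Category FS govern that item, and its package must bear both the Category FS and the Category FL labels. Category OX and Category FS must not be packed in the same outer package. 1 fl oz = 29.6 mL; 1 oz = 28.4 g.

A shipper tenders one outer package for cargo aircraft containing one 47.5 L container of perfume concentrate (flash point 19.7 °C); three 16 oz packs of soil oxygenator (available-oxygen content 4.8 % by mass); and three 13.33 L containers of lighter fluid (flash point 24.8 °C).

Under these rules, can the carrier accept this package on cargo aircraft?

The perfume concentrate has flash point 19.7 °C, which is ≤ 38 °C, so it is Category FL (Flammable Liquid).
Available-oxygen content 4.8 % by mass meets the Category OX criterion (Oxidizer), so the soil oxygenator is Category OX.
Lighter fluid: flash point 24.8 °C ≤ 38 °C → Category FL (Flammable Liquid).
Total Category FL: 47.5 L + (three 13.33 L containers = 39.99 L) = 87.49 L.
87.49 L ≤ 100 L (cargo aircraft limit, Category FL) — within limit.
Category OX quantity: three 16 oz packs = 1363.2 g.
By cargo aircraft, Category OX is Forbidden regardless of quantity.
The segregation rule (Category OX with Category FS) does not apply to Category FL with Category OX.

No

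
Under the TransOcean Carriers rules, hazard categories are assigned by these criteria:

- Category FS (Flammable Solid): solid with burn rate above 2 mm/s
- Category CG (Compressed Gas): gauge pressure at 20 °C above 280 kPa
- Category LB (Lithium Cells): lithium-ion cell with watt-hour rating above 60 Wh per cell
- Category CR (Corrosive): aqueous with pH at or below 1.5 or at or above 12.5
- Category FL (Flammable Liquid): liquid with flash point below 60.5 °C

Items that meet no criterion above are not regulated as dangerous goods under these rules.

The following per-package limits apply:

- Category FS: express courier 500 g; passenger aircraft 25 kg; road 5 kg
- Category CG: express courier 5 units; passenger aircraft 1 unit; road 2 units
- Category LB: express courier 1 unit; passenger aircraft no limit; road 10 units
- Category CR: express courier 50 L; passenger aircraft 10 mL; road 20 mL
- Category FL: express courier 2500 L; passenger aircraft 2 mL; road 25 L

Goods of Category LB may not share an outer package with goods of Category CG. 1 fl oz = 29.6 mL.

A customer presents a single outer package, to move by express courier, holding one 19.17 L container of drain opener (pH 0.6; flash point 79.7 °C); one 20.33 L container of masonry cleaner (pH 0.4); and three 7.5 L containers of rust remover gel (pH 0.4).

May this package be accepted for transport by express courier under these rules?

With pH 0.6 (≤ 1.5), the drain opener falls in Category CR.
With pH 0.4 (≤ 1.5), the masonry cleaner falls in Category CR.
The rust remover gel has pH 0.4, which is ≤ 1.5, so it is Category CR (Corrosive).
Total Category CR: 19.17 L + 20.33 L + (three 7.5 L containers = 22.5 L) = 62 L.
62 L > 50 L (express courier limit, Category CR) — over the limit.

No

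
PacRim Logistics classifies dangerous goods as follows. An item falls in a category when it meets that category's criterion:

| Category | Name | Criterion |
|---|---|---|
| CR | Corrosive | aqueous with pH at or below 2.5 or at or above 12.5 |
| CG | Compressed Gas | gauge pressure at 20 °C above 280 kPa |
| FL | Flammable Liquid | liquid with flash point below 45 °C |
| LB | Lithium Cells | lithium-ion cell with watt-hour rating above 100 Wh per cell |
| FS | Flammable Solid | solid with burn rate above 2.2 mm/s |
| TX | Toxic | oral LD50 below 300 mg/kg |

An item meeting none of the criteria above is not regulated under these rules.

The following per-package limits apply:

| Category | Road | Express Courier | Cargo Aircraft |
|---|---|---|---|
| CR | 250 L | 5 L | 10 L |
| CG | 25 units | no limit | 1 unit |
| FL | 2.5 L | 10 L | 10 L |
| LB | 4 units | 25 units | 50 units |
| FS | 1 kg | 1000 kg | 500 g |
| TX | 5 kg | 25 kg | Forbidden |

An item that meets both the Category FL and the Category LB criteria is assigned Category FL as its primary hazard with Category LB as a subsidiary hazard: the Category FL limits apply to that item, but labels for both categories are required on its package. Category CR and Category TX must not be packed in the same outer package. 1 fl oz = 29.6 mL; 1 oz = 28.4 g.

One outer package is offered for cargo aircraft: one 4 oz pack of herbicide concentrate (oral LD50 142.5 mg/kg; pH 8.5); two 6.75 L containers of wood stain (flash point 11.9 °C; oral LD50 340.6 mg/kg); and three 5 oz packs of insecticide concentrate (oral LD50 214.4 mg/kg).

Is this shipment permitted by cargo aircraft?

Herbicide concentrate: oral LD50 142.5 mg/kg < 300 mg/kg → Category TX (Toxic).
Wood stain: flash point 11.9 °C < 45 °C → Category FL (Flammable Liquid).
Insecticide concentrate: oral LD50 214.4 mg/kg < 300 mg/kg → Category TX (Toxic).
Category TX net quantity: (one 4 oz pack = 113.6 g) + (three 5 oz packs = 426 g) = 539.6 g.
By cargo aircraft, Category TX is Forbidden regardless of quantity.
Category FL quantity: two 6.75 L containers = 13.5 L.
13.5 L exceeds the cargo aircraft limit of 10 L for Category FL.
The segregation rule (Category CR with Category TX) does not apply to Category TX with Category FL.

No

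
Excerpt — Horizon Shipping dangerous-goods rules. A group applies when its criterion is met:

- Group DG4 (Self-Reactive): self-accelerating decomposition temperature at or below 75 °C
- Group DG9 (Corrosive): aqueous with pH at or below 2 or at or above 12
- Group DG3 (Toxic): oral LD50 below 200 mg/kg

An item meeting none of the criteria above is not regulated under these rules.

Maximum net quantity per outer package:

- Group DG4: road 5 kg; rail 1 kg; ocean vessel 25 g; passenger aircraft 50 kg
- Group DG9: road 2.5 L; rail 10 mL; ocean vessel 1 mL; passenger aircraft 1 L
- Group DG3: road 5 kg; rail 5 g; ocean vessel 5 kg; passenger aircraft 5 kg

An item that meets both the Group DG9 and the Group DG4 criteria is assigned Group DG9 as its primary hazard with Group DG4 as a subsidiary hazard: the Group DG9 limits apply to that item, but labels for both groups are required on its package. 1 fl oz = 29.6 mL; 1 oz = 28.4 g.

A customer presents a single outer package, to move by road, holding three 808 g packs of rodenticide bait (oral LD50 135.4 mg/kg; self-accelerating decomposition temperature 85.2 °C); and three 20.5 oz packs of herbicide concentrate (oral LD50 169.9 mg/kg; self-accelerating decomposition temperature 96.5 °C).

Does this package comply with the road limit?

Oral LD50 135.4 mg/kg meets the Group DG3 criterion (Toxic), so the rodenticide bait is Group DG3.
The herbicide concentrate has oral LD50 169.9 mg/kg, which is < 200 mg/kg, so it is Group DG3 (Toxic).
Group DG3 net quantity: (three 808 g packs = 2.424 kg) + (three 20.5 oz packs = 1746.6 g) = 4170.6 g.
4170.6 g is within the road limit of 5 kg for Group DG3.

Yes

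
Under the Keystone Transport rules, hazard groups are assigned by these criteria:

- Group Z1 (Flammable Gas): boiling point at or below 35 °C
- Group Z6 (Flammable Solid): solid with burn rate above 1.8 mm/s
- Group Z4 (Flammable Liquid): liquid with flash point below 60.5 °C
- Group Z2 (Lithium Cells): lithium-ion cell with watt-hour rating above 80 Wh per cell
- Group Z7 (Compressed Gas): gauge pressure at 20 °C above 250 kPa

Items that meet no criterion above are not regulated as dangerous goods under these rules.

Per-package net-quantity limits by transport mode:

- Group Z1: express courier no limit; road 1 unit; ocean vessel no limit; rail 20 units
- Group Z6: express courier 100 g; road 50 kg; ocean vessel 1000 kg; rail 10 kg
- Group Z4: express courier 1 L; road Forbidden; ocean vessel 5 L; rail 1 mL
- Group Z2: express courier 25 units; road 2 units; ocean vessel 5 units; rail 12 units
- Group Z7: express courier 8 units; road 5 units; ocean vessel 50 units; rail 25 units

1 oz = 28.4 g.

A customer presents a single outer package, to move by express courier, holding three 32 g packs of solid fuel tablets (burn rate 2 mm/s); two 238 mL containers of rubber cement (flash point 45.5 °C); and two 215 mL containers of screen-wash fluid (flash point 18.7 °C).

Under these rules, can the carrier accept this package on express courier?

The solid fuel tablets have burn rate 2 mm/s, which is > 1.8 mm/s, so they are Group Z6 (Flammable Solid).
Rubber cement: flash point 45.5 °C < 60.5 °C → Group Z4 (Flammable Liquid).
Flash point 18.7 °C meets the Group Z4 criterion (Flammable Liquid), so the screen-wash fluid is Group Z4.
Group Z4 net quantity: (two 238 mL containers = 476 mL) + (two 215 mL containers = 430 mL) = 906 mL.
That is within the Group Z4 express courier limit of 1 L.
Group Z6 quantity: three 32 g packs = 96 g.
That is within the Group Z6 express courier limit of 100 g.
Every hazard group is within its express courier limit and no segregation rule is violated.

Yes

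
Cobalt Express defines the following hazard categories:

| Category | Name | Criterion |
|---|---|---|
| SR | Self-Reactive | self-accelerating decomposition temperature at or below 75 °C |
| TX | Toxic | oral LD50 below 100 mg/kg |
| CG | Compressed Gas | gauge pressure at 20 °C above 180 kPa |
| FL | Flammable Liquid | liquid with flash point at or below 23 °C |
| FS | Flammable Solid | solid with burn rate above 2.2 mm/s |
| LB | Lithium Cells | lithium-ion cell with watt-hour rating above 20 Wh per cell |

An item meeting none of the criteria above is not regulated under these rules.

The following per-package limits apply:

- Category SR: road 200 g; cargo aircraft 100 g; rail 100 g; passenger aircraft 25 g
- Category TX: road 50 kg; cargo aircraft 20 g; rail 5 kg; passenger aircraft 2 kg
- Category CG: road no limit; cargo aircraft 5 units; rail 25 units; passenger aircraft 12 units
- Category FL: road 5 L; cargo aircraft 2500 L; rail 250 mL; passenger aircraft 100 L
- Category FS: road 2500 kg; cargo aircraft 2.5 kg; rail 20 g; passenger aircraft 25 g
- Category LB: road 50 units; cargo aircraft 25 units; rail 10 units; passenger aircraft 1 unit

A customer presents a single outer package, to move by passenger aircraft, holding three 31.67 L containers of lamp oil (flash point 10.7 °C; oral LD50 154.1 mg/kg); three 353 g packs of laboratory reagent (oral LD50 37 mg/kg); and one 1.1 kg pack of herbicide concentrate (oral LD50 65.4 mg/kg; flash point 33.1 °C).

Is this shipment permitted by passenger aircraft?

With flash point 10.7 °C (≤ 23 °C), the lamp oil falls in Category FL.
Laboratory reagent: oral LD50 37 mg/kg < 100 mg/kg → Category TX (Toxic).
Oral LD50 65.4 mg/kg meets the Category TX criterion (Toxic), so the herbicide concentrate is Category TX.
Total Category TX: (three 353 g packs = 1.059 kg) + 1.1 kg = 2.159 kg.
That exceeds the Category TX passenger aircraft limit of 2 kg.
Category FL quantity: three 31.67 L containers = 95.01 L.
95.01 L is within the passenger aircraft limit of 100 L for Category FL.

No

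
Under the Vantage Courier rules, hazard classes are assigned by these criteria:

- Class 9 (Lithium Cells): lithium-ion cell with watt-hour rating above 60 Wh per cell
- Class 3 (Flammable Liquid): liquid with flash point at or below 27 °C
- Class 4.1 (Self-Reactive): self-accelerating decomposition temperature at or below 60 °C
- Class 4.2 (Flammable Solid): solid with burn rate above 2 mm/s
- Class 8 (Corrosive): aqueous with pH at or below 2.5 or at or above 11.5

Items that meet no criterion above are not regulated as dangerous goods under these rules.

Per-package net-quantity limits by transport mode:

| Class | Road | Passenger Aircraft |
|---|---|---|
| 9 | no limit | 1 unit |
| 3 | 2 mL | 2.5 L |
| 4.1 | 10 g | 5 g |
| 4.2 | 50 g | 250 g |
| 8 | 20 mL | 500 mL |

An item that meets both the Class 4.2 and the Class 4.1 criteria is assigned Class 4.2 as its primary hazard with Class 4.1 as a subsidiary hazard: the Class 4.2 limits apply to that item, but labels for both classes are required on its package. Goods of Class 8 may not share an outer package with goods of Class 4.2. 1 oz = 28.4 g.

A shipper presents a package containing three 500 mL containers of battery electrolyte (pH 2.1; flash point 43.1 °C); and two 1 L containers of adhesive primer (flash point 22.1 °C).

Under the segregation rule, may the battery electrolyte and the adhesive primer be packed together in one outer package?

pH 2.1 meets the Class 8 criterion (Corrosive), so the battery electrolyte is Class 8.
Adhesive primer: flash point 22.1 °C ≤ 27 °C → Class 3 (Flammable Liquid).
No segregation rule bars Class 8 with Class 3.

Yes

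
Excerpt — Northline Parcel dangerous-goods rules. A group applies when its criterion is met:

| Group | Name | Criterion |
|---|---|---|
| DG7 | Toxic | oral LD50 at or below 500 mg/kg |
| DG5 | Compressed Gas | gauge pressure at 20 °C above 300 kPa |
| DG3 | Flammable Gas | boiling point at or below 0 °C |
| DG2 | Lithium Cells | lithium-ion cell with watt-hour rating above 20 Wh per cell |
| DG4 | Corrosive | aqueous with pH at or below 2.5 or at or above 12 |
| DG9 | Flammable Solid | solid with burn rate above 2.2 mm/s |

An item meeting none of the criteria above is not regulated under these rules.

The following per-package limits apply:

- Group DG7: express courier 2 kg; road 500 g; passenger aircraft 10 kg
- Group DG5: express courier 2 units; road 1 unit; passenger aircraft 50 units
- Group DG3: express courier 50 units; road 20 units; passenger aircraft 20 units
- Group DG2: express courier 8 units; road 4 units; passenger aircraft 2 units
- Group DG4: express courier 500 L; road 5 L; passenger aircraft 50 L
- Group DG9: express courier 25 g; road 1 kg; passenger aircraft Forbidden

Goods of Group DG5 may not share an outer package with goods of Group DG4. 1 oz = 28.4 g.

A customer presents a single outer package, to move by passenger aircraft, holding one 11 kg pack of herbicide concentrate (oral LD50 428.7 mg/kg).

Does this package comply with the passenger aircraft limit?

The herbicide concentrate has oral LD50 428.7 mg/kg, which is ≤ 500 mg/kg, so it is Group DG7 (Toxic).
Group DG7 quantity: 11 kg.
11 kg > 10 kg (passenger aircraft limit, Group DG7) — over the limit.

No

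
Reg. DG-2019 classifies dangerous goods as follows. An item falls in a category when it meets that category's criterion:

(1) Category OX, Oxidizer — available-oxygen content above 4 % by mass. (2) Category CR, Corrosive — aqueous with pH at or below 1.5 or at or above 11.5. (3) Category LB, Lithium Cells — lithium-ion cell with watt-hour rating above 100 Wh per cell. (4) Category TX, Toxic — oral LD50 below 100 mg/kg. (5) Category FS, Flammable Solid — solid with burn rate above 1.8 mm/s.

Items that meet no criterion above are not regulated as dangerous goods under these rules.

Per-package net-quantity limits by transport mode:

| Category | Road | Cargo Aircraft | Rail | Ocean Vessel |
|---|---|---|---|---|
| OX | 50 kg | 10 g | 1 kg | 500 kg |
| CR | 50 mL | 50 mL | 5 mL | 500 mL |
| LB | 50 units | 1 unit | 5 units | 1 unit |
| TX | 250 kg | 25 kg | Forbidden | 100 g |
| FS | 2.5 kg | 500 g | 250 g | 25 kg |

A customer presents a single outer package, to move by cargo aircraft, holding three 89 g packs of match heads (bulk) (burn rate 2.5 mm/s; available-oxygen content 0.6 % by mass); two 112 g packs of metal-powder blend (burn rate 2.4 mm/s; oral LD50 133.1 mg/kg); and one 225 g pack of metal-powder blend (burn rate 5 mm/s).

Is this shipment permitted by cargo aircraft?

Match heads (bulk): burn rate 2.5 mm/s > 1.8 mm/s → Category FS (Flammable Solid).
Burn rate 2.4 mm/s meets the Category FS criterion (Flammable Solid), so the metal-powder blend is Category FS.
Metal-powder blend: burn rate 5 mm/s > 1.8 mm/s → Category FS (Flammable Solid).
Category FS net quantity: (three 89 g packs = 267 g) + (two 112 g packs = 224 g) + 225 g = 716 g.
716 g > 500 g (cargo aircraft limit, Category FS) — over the limit.

No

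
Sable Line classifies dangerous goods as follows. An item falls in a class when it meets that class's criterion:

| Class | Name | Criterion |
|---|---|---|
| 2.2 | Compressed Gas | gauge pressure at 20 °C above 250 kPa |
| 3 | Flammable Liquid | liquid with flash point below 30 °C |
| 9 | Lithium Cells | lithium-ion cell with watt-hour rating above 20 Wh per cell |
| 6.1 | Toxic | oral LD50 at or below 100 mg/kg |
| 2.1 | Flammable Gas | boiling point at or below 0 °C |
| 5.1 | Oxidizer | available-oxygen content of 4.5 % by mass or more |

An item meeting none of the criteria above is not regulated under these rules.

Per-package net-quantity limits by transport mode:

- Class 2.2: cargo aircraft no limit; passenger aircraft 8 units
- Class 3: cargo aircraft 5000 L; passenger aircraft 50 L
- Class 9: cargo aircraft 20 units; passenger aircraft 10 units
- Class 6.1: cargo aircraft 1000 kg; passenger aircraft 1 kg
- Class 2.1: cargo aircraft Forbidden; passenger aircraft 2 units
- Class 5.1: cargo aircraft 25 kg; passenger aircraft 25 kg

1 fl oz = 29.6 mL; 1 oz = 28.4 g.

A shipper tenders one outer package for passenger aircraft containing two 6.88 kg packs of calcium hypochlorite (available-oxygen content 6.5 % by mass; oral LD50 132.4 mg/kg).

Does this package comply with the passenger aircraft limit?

The calcium hypochlorite has available-oxygen content 6.5 % by mass, which is ≥ 4.5 % by mass, so it is Class 5.1 (Oxidizer).
Class 5.1 quantity: two 6.88 kg packs = 13.76 kg.
13.76 kg is within the passenger aircraft limit of 25 kg for Class 5.1.

Yes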